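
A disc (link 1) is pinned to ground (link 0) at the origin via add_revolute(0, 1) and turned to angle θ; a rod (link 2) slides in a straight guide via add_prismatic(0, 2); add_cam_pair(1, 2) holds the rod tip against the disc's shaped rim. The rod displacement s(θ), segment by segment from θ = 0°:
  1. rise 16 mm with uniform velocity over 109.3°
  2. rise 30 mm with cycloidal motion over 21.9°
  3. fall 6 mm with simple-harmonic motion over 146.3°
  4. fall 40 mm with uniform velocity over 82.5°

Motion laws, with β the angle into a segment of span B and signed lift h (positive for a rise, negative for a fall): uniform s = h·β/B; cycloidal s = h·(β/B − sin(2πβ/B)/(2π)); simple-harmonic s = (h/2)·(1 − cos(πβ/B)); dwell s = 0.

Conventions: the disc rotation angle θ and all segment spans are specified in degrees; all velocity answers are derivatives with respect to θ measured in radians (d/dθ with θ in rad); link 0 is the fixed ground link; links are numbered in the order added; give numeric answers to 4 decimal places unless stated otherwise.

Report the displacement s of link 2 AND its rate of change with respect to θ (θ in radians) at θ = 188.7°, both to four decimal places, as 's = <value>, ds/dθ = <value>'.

segment 1 (0° to 109.3°, uniform, h = 16) is passed completely: s = 0.0000 + (16) = 16.0000
segment 2 (109.3° to 131.2°, cycloidal, h = 30) is passed completely: s = 16.0000 + (30) = 46.0000
θ = 188.7° falls in segment 3 (131.2° to 277.5°, simple-harmonic, h = -6): β = 188.7 − 131.2 = 57.5°, B = 146.3°; Δs = -6/2·(1 − cos(π·0.3930)) = -2.0107; s = 46.0000 − 2.0107 = 43.9893
velocity in seg [131.2°–277.5°] (simple-harmonic), θ in radians: β = 57.5° = 1.0036 rad, B = 146.3° = 2.5534 rad; ds/dθ = (πh/(2B)) sin(πβ/B) = (π·(-6)/(2·2.5534)) sin(π·0.3930) = -3.484571 mm/rad

s = 43.9893, ds/dθ = -3.4846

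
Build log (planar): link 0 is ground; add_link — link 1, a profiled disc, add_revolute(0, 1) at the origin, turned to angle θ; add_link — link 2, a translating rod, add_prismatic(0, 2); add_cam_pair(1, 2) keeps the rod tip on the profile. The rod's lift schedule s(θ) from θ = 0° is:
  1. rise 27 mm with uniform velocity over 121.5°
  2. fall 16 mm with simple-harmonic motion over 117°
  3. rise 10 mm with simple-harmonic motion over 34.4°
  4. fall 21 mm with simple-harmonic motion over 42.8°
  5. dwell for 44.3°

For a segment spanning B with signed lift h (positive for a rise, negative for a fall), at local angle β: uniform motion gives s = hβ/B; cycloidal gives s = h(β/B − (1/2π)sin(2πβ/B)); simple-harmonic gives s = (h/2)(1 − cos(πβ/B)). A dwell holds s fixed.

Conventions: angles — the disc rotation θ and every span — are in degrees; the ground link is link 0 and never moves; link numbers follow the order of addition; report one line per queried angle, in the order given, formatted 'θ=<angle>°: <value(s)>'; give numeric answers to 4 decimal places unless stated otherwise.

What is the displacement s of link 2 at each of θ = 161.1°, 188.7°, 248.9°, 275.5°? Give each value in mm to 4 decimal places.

seg 1 [0°–121.5°] uniform, h=27: full span → s += 27 → s = 27.0000
seg 2 [121.5°–238.5°] simple-harmonic, h=-16: θ=161.1° here. β=39.6, B=117. -16/2·(1 − cos(π·0.3385)) = -4.1121 → s = 22.8879
seg 2 [121.5°–238.5°] simple-harmonic, h=-16: θ=188.7° here. β=67.2, B=117. -16/2·(1 − cos(π·0.5744)) = -9.8519 → s = 17.1481
seg 2 [121.5°–238.5°] simple-harmonic, h=-16: full span → s += -16 → s = 11.0000
seg 3 [238.5°–272.9°] simple-harmonic, h=10: θ=248.9° here. β=10.4, B=34.4. 10/2·(1 − cos(π·0.3023)) = 2.0907 → s = 13.0907
seg 3 [238.5°–272.9°] simple-harmonic, h=10: full span → s += 10 → s = 21.0000
seg 4 [272.9°–315.7°] simple-harmonic, h=-21: θ=275.5° here. β=2.6, B=42.8. -21/2·(1 − cos(π·0.0607)) = -0.1906 → s = 20.8094

θ=161.1°: 22.8879
θ=188.7°: 17.1481
θ=248.9°: 13.0907
θ=275.5°: 20.8094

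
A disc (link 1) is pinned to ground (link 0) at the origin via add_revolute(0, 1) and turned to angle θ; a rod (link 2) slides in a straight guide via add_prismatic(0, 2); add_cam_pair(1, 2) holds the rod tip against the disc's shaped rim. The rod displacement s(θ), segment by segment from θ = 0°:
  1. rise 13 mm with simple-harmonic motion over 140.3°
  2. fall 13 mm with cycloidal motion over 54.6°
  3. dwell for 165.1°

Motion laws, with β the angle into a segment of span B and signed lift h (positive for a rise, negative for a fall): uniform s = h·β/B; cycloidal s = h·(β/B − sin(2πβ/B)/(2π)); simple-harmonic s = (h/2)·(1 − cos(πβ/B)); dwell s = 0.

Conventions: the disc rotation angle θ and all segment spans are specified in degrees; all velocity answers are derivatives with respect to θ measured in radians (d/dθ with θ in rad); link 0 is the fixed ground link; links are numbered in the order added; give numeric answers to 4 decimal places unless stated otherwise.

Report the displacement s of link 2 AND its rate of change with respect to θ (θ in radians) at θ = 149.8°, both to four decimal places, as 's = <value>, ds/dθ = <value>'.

segment 1 (0° to 140.3°, simple-harmonic, h = 13) is passed completely: s = 0.0000 + (13) = 13.0000
θ = 149.8° falls in segment 2 (140.3° to 194.9°, cycloidal, h = -13): β = 149.8 − 140.3 = 9.5°, B = 54.6°; Δs = -13·(0.1740 − sin(2π·0.1740)/(2π)) = -0.4244; s = 13.0000 − 0.4244 = 12.5756
velocity in seg [140.3°–194.9°] (cycloidal), θ in radians: β = 9.5° = 0.1658 rad, B = 54.6° = 0.9529 rad; ds/dθ = (h/B)(1 − cos(2πβ/B)) = ((-13)/0.9529)(1 − cos(2π·0.1740)) = -7.371774 mm/rad

s = 12.5756, ds/dθ = -7.3718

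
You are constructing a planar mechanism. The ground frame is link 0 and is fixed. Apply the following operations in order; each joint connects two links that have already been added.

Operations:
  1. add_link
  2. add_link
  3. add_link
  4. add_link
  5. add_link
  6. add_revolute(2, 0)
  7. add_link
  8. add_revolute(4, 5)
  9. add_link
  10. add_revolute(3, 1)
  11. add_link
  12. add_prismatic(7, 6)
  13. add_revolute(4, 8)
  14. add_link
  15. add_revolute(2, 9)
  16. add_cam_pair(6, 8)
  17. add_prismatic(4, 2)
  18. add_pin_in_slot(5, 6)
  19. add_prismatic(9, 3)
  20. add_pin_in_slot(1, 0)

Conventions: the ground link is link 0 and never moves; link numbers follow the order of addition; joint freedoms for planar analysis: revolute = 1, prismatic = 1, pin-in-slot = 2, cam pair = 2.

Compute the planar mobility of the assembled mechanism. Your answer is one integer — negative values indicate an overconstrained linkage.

L=1 J1=0 J2=0
add link → L=2 J1=0 J2=0
add link → L=3 J1=0 J2=0
add link → L=4 J1=0 J2=0
add link → L=5 J1=0 J2=0
add link → L=6 J1=0 J2=0
R@2,0 dof=1 J1 → L=6 J1=1 J2=0
add link → L=7 J1=1 J2=0
R@4,5 dof=1 J1 → L=7 J1=2 J2=0
add link → L=8 J1=2 J2=0
R@3,1 dof=1 J1 → L=8 J1=3 J2=0
add link → L=9 J1=3 J2=0
P@7,6 dof=1 J1 → L=9 J1=4 J2=0
R@4,8 dof=1 J1 → L=9 J1=5 J2=0
add link → L=10 J1=5 J2=0
R@2,9 dof=1 J1 → L=10 J1=6 J2=0
C@6,8 dof=2 J2 → L=10 J1=6 J2=1
P@4,2 dof=1 J1 → L=10 J1=7 J2=1
PS@5,6 dof=2 J2 → L=10 J1=7 J2=2
P@9,3 dof=1 J1 → L=10 J1=8 J2=2
PS@1,0 dof=2 J2 → L=10 J1=8 J2=3
M=3(L−1)−2J1−J2=3·9−2·8−3=8

M = 8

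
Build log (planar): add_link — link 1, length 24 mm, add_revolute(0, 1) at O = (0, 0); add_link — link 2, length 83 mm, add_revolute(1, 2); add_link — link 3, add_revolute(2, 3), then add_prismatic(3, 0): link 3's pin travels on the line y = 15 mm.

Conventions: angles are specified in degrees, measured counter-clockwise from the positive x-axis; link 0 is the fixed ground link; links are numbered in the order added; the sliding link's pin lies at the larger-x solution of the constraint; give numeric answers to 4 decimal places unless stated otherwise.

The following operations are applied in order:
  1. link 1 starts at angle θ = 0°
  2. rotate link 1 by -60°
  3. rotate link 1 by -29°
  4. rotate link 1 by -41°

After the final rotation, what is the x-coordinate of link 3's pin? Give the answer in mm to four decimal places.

geometry: r = 24 mm, L = 83 mm, e = 15 mm; θ starts at 0°
rotate link 1 by -60°: θ ← 0° -60° = -60°
rotate link 1 by -29°: θ ← -60° -29° = -89°
rotate link 1 by -41°: θ ← -89° -41° = -130°
crank pin P = (r cos θ, r sin θ) = (-15.426903, -18.385067)
h = r sin θ − e = -18.385067 − 15 = -33.385067
x = r cos θ + √(L² − h²) = -15.426903 + 75.989719 = 60.562816

60.5628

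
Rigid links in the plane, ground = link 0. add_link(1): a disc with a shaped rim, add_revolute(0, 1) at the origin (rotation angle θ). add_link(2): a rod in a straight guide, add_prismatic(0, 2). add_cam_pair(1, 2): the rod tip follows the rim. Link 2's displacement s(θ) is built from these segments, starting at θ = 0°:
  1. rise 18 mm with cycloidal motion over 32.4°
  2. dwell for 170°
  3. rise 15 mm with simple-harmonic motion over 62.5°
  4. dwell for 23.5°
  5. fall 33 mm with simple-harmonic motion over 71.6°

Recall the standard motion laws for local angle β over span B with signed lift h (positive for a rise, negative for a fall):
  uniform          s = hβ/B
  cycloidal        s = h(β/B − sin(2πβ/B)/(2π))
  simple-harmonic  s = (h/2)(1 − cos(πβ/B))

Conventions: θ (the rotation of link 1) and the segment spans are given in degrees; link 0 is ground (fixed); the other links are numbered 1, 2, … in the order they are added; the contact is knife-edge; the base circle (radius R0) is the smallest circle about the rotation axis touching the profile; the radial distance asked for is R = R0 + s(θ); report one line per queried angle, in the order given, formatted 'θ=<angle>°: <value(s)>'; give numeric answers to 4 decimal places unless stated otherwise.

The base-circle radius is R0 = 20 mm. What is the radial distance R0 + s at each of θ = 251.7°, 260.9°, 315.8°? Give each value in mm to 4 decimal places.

segment 1 (0° to 32.4°, cycloidal, h = 18) is passed completely: s = 0.0000 + (18) = 18.0000
segment 2 (32.4° to 202.4°, dwell): s unchanged at 18.0000
θ = 251.7° falls in segment 3 (202.4° to 264.9°, simple-harmonic, h = 15): β = 251.7 − 202.4 = 49.3°, B = 62.5°; Δs = 15/2·(1 − cos(π·0.7888)) = 13.4088; s = 18.0000 + 13.4088 = 31.4088
θ = 260.9° falls in segment 3 (202.4° to 264.9°, simple-harmonic, h = 15): β = 260.9 − 202.4 = 58.5°, B = 62.5°; Δs = 15/2·(1 − cos(π·0.9360)) = 14.8489; s = 18.0000 + 14.8489 = 32.8489
segment 3 (202.4° to 264.9°, simple-harmonic, h = 15) is passed completely: s = 18.0000 + (15) = 33.0000
segment 4 (264.9° to 288.4°, dwell): s unchanged at 33.0000
θ = 315.8° falls in segment 5 (288.4° to 360°, simple-harmonic, h = -33): β = 315.8 − 288.4 = 27.4°, B = 71.6°; Δs = -33/2·(1 − cos(π·0.3827)) = -10.5554; s = 33.0000 − 10.5554 = 22.4446
θ=251.7°: R = R0 + s = 20 + 31.4088 = 51.4088
θ=260.9°: R = R0 + s = 20 + 32.8489 = 52.8489
θ=315.8°: R = R0 + s = 20 + 22.4446 = 42.4446

θ=251.7°: 51.4088
θ=260.9°: 52.8489
θ=315.8°: 42.4446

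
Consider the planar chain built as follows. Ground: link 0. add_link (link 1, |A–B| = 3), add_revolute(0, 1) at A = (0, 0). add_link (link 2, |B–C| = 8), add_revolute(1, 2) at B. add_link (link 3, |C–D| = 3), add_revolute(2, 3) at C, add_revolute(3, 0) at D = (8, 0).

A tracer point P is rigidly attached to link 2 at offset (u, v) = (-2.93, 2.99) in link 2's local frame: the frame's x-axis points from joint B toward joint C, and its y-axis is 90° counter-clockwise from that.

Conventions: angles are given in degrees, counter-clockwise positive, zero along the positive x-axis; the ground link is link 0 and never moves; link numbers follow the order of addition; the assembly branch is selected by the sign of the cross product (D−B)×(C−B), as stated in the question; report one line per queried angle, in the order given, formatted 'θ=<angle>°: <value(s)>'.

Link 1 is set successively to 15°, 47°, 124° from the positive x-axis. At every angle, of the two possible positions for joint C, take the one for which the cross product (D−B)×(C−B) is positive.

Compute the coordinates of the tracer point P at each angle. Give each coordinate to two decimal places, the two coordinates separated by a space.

A=(0,0), D=(8.00,0)
θ=15°: B = A + 3.00·(cos15°, sin15°) = (2.8978, 0.7765)
θ=15°: |BD| = 5.1610
θ=15°: circle(B,8.00) ∩ circle(D,3.00): a=7.9089, h=1.2036
θ=15°:   candidates: C₊=(10.8978,0.7765) cross=6.212; C₋=(10.5356,-1.6033) cross=-6.212
θ=15°:   branch + wants cross > 0 → take C=(10.8978,0.7765) (cross=6.212)
θ=15°: ex = (C−B)/|BC| = (1.0000,0.0000); ey = (-0.0000,1.0000)
θ=15°: P = B + -2.93·ex + 2.99·ey = (-0.0322,3.7665)
θ=47°: B = A + 3.00·(cos47°, sin47°) = (2.0460, 2.1941)
θ=47°: |BD| = 6.3454
θ=47°: circle(B,8.00) ∩ circle(D,3.00): a=7.5065, h=2.7662
θ=47°:   candidates: C₊=(10.0460,2.1941) cross=17.552; C₋=(8.1331,-2.9970) cross=-17.552
θ=47°:   branch + wants cross > 0 → take C=(10.0460,2.1941) (cross=17.552)
θ=47°: ex = (C−B)/|BC| = (1.0000,0.0000); ey = (-0.0000,1.0000)
θ=47°: P = B + -2.93·ex + 2.99·ey = (-0.8840,5.1841)
θ=124°: B = A + 3.00·(cos124°, sin124°) = (-1.6776, 2.4871)
θ=124°: |BD| = 9.9921
θ=124°: circle(B,8.00) ∩ circle(D,3.00): a=7.7482, h=1.9913
θ=124°:   candidates: C₊=(6.3224,2.4871) cross=19.897; C₋=(5.3311,-1.3701) cross=-19.897
θ=124°:   branch + wants cross > 0 → take C=(6.3224,2.4871) (cross=19.897)
θ=124°: ex = (C−B)/|BC| = (1.0000,-0.0000); ey = (0.0000,1.0000)
θ=124°: P = B + -2.93·ex + 2.99·ey = (-4.6076,5.4771)

θ=15°: -0.03 3.77
θ=47°: -0.88 5.18
θ=124°: -4.61 5.48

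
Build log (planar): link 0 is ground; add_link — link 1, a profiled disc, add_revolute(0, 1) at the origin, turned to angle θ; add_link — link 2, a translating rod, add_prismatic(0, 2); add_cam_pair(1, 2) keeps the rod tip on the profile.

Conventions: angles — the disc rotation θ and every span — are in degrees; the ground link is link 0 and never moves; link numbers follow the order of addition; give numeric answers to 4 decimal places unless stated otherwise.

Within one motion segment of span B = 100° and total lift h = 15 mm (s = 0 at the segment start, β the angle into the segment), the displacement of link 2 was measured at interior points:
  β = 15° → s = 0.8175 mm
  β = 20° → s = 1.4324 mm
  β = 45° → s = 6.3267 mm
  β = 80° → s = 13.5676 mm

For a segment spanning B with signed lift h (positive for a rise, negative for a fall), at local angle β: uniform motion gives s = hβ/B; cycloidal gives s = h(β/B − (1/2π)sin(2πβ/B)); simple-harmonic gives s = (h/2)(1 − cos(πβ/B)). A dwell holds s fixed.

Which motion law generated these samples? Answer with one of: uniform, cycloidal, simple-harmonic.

candidates at β/B = r: uniform s = h·r (linear in β); cycloidal s = h·(r − sin(2πr)/(2π)); simple-harmonic s = (h/2)(1 − cos(πr))
β=15°: printed 0.8175 | uniform 2.2500, cycloidal 0.3186, simple-harmonic 0.8175
β=20°: printed 1.4324 | uniform 3.0000, cycloidal 0.7295, simple-harmonic 1.4324
β=45°: printed 6.3267 | uniform 6.7500, cycloidal 6.0123, simple-harmonic 6.3267
β=80°: printed 13.5676 | uniform 12.0000, cycloidal 14.2705, simple-harmonic 13.5676
only one law matches every sample → simple-harmonic

simple-harmonic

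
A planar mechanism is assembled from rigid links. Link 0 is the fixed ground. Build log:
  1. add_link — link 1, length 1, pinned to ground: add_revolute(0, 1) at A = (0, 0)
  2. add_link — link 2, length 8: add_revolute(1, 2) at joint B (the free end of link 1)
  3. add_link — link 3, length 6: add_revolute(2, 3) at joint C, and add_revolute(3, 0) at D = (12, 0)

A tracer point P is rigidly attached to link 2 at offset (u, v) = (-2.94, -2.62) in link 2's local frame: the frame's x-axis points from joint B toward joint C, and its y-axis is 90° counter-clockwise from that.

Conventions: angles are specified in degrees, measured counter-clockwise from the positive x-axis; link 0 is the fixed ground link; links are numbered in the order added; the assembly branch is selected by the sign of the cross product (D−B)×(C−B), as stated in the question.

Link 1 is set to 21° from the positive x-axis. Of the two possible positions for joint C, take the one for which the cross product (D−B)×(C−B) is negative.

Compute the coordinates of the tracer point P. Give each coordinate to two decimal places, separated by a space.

A=(0,0), D=(12.00,0)
B = A + 1.00·(cos21°, sin21°) = (0.9336, 0.3584)
|BD| = 11.0722
circle(B,8.00) ∩ circle(D,6.00): a=6.8005, h=4.2134
  candidates: C₊=(7.8669,4.3494) cross=46.652; C₋=(7.5942,-4.0729) cross=-46.652
  branch - wants cross < 0 → take C=(7.5942,-4.0729) (cross=-46.652)
ex = (C−B)/|BC| = (0.8326,-0.5539); ey = (0.5539,0.8326)
P = B + -2.94·ex + -2.62·ey = (-2.9654,-0.1945)

-2.97 -0.19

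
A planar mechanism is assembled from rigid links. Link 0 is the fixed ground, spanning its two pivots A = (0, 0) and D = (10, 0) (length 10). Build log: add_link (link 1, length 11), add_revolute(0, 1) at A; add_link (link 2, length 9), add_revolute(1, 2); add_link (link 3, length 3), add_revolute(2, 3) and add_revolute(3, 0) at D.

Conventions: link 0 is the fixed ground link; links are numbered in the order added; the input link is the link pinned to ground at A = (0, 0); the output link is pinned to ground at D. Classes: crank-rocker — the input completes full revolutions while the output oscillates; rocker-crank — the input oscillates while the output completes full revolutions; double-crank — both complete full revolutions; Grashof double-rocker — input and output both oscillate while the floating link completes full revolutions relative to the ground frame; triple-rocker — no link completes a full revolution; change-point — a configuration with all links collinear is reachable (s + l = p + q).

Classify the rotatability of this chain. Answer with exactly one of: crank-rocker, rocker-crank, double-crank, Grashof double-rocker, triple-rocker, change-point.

lengths: ground=10, input=11, coupler=9, output=3
sorted: s=3 (shortest), l=11 (longest), p+q=19
s + l = 14 vs p + q = 19
s + l < p + q (Grashof) with shortest = output link → rocker-crank

rocker-crank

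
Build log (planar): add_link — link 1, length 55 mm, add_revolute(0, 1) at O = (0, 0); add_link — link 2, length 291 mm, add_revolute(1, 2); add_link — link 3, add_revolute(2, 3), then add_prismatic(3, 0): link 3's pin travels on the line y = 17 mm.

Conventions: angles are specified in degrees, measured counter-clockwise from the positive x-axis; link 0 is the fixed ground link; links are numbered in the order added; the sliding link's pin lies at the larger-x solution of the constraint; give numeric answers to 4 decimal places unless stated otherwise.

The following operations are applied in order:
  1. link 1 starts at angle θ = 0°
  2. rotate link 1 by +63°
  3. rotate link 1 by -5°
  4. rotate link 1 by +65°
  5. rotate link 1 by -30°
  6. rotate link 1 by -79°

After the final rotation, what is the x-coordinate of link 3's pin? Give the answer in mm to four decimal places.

geometry: r = 55 mm, L = 291 mm, e = 17 mm; θ starts at 0°
rotate link 1 by +63°: θ ← 0° +63° = 63°
rotate link 1 by -5°: θ ← 63° -5° = 58°
rotate link 1 by +65°: θ ← 58° +65° = 123°
rotate link 1 by -30°: θ ← 123° -30° = 93°
rotate link 1 by -79°: θ ← 93° -79° = 14°
crank pin P = (r cos θ, r sin θ) = (53.366265, 13.305704)
h = r sin θ − e = 13.305704 − 17 = -3.694296
x = r cos θ + √(L² − h²) = 53.366265 + 290.976549 = 344.342814

344.3428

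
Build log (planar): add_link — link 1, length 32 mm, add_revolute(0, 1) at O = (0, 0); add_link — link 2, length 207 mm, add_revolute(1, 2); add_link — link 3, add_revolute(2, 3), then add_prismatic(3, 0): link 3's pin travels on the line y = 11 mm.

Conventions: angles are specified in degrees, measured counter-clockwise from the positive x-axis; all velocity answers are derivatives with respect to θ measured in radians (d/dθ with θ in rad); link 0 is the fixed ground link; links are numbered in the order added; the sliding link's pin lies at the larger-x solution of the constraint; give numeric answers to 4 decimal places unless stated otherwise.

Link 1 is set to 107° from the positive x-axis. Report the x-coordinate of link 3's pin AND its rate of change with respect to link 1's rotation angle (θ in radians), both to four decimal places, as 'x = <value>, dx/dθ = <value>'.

geometry: r = 32 mm, L = 207 mm, e = 11 mm
crank pin P = (r cos θ, r sin θ) = (-9.355895, 30.601752)
h = r sin θ − e = 30.601752 − 11 = 19.601752
x = r cos θ + √(L² − h²) = -9.355895 + 206.069821 = 196.713927
dx/dθ = −r sin θ − h·r cos θ/√(L² − h²) (θ in radians; h = 19.601752) = -29.711802

x = 196.7139, dx/dθ = -29.7118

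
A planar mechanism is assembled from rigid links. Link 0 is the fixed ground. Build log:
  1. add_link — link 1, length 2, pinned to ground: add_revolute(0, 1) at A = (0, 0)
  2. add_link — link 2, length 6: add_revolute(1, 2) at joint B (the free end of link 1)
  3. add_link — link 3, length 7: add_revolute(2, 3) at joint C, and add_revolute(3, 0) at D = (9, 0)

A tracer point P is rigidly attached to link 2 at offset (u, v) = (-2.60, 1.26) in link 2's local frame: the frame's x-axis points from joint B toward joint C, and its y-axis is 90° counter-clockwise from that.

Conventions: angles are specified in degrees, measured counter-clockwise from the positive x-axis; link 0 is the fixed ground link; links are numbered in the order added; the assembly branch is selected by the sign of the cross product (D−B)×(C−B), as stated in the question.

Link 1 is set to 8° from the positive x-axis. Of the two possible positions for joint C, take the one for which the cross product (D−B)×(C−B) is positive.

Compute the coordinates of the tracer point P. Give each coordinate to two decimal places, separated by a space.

A=(0,0), D=(9.00,0)
B = A + 2.00·(cos8°, sin8°) = (1.9805, 0.2783)
|BD| = 7.0250
circle(B,6.00) ∩ circle(D,7.00): a=2.5872, h=5.4135
  candidates: C₊=(4.7802,5.5851) cross=38.030; C₋=(4.3512,-5.2334) cross=-38.030
  branch + wants cross > 0 → take C=(4.7802,5.5851) (cross=38.030)
ex = (C−B)/|BC| = (0.4666,0.8845); ey = (-0.8845,0.4666)
P = B + -2.60·ex + 1.26·ey = (-0.3471,-1.4333)

-0.35 -1.43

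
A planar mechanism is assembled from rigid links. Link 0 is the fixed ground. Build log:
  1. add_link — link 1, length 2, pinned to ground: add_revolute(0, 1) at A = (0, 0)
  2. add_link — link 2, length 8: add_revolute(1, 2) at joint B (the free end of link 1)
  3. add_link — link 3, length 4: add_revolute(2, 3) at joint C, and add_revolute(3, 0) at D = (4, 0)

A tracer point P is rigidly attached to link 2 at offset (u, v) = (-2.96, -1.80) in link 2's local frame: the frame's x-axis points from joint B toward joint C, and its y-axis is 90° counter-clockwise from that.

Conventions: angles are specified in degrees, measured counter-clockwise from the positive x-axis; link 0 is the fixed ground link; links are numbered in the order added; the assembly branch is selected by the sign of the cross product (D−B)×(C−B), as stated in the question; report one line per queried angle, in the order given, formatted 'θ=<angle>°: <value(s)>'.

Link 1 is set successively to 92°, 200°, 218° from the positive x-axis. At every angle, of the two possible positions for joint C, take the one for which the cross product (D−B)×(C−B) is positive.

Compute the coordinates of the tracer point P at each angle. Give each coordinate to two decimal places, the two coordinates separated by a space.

A=(0,0), D=(4.00,0)
θ=92°: B = A + 2.00·(cos92°, sin92°) = (-0.0698, 1.9988)
θ=92°: |BD| = 4.5341
θ=92°: circle(B,8.00) ∩ circle(D,4.00): a=7.5602, h=2.6158
θ=92°:   candidates: C₊=(7.8694,1.0140) cross=11.861; C₋=(5.5631,-3.6820) cross=-11.861
θ=92°:   branch + wants cross > 0 → take C=(7.8694,1.0140) (cross=11.861)
θ=92°: ex = (C−B)/|BC| = (0.9924,-0.1231); ey = (0.1231,0.9924)
θ=92°: P = B + -2.96·ex + -1.80·ey = (-3.2289,0.5769)
θ=200°: B = A + 2.00·(cos200°, sin200°) = (-1.8794, -0.6840)
θ=200°: |BD| = 5.9190
θ=200°: circle(B,8.00) ∩ circle(D,4.00): a=7.0142, h=3.8472
θ=200°:   candidates: C₊=(4.6432,3.9479) cross=22.771; C₋=(5.5324,-3.6948) cross=-22.771
θ=200°:   branch + wants cross > 0 → take C=(4.6432,3.9479) (cross=22.771)
θ=200°: ex = (C−B)/|BC| = (0.8153,0.5790); ey = (-0.5790,0.8153)
θ=200°: P = B + -2.96·ex + -1.80·ey = (-3.2506,-3.8655)
θ=218°: B = A + 2.00·(cos218°, sin218°) = (-1.5760, -1.2313)
θ=218°: |BD| = 5.7104
θ=218°: circle(B,8.00) ∩ circle(D,4.00): a=7.0581, h=3.7661
θ=218°:   candidates: C₊=(4.5039,3.9681) cross=21.506; C₋=(6.1281,-3.3869) cross=-21.506
θ=218°:   branch + wants cross > 0 → take C=(4.5039,3.9681) (cross=21.506)
θ=218°: ex = (C−B)/|BC| = (0.7600,0.6499); ey = (-0.6499,0.7600)
θ=218°: P = B + -2.96·ex + -1.80·ey = (-2.6557,-4.5231)

θ=92°: -3.23 0.58
θ=200°: -3.25 -3.87
θ=218°: -2.66 -4.52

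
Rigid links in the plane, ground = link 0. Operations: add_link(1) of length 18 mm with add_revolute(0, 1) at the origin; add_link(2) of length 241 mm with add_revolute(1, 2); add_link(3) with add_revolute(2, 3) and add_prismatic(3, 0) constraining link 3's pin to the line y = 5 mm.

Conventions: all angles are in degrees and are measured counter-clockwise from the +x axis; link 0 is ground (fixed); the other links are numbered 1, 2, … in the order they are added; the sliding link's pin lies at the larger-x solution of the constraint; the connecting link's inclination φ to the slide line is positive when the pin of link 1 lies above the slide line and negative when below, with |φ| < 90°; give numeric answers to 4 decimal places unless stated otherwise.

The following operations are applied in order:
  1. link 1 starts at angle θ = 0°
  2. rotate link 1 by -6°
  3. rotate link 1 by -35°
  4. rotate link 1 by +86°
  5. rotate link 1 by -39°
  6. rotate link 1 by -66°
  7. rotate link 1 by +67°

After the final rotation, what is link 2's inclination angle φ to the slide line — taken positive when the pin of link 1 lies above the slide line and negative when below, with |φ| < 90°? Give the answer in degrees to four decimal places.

geometry: r = 18 mm, L = 241 mm, e = 5 mm; θ starts at 0°
rotate link 1 by -6°: θ ← 0° -6° = -6°
rotate link 1 by -35°: θ ← -6° -35° = -41°
rotate link 1 by +86°: θ ← -41° +86° = 45°
rotate link 1 by -39°: θ ← 45° -39° = 6°
rotate link 1 by -66°: θ ← 6° -66° = -60°
rotate link 1 by +67°: θ ← -60° +67° = 7°
h = r sin θ − e = 2.193648 − 5 = -2.806352
sin φ = h / L = -2.806352 / 241 = -0.01164461
φ = arcsin(-0.01164461) = -0.667202°

-0.6672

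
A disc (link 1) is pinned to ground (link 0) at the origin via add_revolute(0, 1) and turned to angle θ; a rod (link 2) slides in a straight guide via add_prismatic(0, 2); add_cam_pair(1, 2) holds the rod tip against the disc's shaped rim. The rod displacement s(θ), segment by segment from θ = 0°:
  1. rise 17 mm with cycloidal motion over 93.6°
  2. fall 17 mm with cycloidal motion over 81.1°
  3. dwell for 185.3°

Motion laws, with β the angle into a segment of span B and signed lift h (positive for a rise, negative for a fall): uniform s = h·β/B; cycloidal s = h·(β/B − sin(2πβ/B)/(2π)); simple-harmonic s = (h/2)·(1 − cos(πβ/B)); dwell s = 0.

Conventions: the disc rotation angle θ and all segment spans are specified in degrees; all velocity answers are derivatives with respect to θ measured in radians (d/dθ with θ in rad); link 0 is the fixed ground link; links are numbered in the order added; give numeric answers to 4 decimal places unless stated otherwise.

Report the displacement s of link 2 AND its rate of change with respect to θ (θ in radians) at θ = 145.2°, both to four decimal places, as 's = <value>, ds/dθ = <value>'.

segment 1 (0° to 93.6°, cycloidal, h = 17) is passed completely: s = 0.0000 + (17) = 17.0000
θ = 145.2° falls in segment 2 (93.6° to 174.7°, cycloidal, h = -17): β = 145.2 − 93.6 = 51.6°, B = 81.1°; Δs = -17·(0.6363 − sin(2π·0.6363)/(2π)) = -12.8598; s = 17.0000 − 12.8598 = 4.1402
velocity in seg [93.6°–174.7°] (cycloidal), θ in radians: β = 51.6° = 0.9006 rad, B = 81.1° = 1.4155 rad; ds/dθ = (h/B)(1 − cos(2πβ/B)) = ((-17)/1.4155)(1 − cos(2π·0.6363)) = -19.881620 mm/rad

s = 4.1402, ds/dθ = -19.8816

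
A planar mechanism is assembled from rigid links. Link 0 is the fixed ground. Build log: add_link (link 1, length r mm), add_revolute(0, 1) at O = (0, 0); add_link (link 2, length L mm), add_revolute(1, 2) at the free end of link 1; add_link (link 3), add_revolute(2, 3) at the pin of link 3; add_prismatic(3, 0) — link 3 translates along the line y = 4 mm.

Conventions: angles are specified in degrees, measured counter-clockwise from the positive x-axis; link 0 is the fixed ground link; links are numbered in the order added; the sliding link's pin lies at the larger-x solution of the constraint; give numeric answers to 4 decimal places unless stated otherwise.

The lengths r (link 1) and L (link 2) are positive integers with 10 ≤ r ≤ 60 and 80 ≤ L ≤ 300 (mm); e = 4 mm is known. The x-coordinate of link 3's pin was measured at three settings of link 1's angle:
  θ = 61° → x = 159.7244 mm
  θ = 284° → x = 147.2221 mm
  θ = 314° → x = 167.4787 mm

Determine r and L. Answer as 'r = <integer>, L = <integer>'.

constraint per measurement: (x − r cos θ)² + (r sin θ − e)² = L²
subtracting the θ₁ and θ₂ equations cancels the r² and L² terms:
r = (x₁² − x₂²) / (2[(x₁cos θ₁ + e sin θ₁) − (x₂cos θ₂ + e sin θ₂)]) = 38.9999 → r = 39
L² = (x₁ − r cos θ₁)² + (r sin θ₁ − e)² = 20736.0004 → L = 144.0000 → L = 144
check at θ₃=314°: x = 167.4787 (printed 167.4787) ✓

r = 39, L = 144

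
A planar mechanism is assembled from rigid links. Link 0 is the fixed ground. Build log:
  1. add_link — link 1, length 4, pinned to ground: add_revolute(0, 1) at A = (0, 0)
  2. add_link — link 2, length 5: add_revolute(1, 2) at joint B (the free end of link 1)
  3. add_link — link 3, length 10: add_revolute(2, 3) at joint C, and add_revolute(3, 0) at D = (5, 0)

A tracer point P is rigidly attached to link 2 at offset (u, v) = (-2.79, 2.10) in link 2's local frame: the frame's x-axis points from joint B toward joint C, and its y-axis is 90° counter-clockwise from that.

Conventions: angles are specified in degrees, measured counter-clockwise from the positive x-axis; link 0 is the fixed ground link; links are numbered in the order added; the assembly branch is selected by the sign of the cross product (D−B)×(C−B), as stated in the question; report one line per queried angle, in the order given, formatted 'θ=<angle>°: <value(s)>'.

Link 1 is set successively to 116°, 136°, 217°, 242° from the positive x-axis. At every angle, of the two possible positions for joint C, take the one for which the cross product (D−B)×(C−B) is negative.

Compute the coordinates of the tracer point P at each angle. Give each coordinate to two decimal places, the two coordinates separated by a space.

A=(0,0), D=(5.00,0)
θ=116°: B = A + 4.00·(cos116°, sin116°) = (-1.7535, 3.5952)
θ=116°: |BD| = 7.6508
θ=116°: circle(B,5.00) ∩ circle(D,10.00): a=-1.0760, h=4.8828
θ=116°:   candidates: C₊=(-0.4088,8.4110) cross=37.358; C₋=(-4.9978,-0.2093) cross=-37.358
θ=116°:   branch - wants cross < 0 → take C=(-4.9978,-0.2093) (cross=-37.358)
θ=116°: ex = (C−B)/|BC| = (-0.6489,-0.7609); ey = (0.7609,-0.6489)
θ=116°: P = B + -2.79·ex + 2.10·ey = (1.6547,4.3555)
θ=136°: B = A + 4.00·(cos136°, sin136°) = (-2.8774, 2.7786)
θ=136°: |BD| = 8.3531
θ=136°: circle(B,5.00) ∩ circle(D,10.00): a=-0.3128, h=4.9902
θ=136°:   candidates: C₊=(-1.5124,7.5887) cross=41.683; C₋=(-4.8324,-1.8233) cross=-41.683
θ=136°:   branch - wants cross < 0 → take C=(-4.8324,-1.8233) (cross=-41.683)
θ=136°: ex = (C−B)/|BC| = (-0.3910,-0.9204); ey = (0.9204,-0.3910)
θ=136°: P = B + -2.79·ex + 2.10·ey = (0.1464,4.5254)
θ=217°: B = A + 4.00·(cos217°, sin217°) = (-3.1945, -2.4073)
θ=217°: |BD| = 8.5408
θ=217°: circle(B,5.00) ∩ circle(D,10.00): a=-0.1203, h=4.9986
θ=217°:   candidates: C₊=(-4.7188,2.3547) cross=42.692; C₋=(-1.9011,-7.2371) cross=-42.692
θ=217°:   branch - wants cross < 0 → take C=(-1.9011,-7.2371) (cross=-42.692)
θ=217°: ex = (C−B)/|BC| = (0.2587,-0.9660); ey = (0.9660,0.2587)
θ=217°: P = B + -2.79·ex + 2.10·ey = (-1.8878,0.8310)
θ=242°: B = A + 4.00·(cos242°, sin242°) = (-1.8779, -3.5318)
θ=242°: |BD| = 7.7317
θ=242°: circle(B,5.00) ∩ circle(D,10.00): a=-0.9843, h=4.9022
θ=242°:   candidates: C₊=(-4.9928,0.3794) cross=37.902; C₋=(-0.5142,-8.3422) cross=-37.902
θ=242°:   branch - wants cross < 0 → take C=(-0.5142,-8.3422) (cross=-37.902)
θ=242°: ex = (C−B)/|BC| = (0.2727,-0.9621); ey = (0.9621,0.2727)
θ=242°: P = B + -2.79·ex + 2.10·ey = (-0.6184,-0.2748)

θ=116°: 1.65 4.36
θ=136°: 0.15 4.53
θ=217°: -1.89 0.83
θ=242°: -0.62 -0.27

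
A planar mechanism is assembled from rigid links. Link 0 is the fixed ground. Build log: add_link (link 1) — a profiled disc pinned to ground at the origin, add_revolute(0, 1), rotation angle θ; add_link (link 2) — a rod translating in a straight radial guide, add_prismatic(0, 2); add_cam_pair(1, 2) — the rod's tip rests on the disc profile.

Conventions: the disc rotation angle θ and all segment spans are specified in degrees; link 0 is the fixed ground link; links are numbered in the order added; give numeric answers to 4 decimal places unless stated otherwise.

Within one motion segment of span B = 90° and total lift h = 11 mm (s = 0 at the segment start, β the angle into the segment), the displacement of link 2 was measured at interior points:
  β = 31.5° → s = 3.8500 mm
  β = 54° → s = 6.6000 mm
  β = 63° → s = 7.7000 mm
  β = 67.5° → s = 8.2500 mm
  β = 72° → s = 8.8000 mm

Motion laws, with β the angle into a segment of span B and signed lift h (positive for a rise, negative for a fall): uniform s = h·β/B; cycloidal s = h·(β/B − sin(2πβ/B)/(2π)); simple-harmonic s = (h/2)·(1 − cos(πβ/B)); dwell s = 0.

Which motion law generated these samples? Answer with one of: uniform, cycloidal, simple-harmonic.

candidates at β/B = r: uniform s = h·r (linear in β); cycloidal s = h·(r − sin(2πr)/(2π)); simple-harmonic s = (h/2)(1 − cos(πr))
β=31.5°: printed 3.8500 | uniform 3.8500, cycloidal 2.4337, simple-harmonic 3.0031
β=54°: printed 6.6000 | uniform 6.6000, cycloidal 7.6290, simple-harmonic 7.1996
β=63°: printed 7.7000 | uniform 7.7000, cycloidal 9.3650, simple-harmonic 8.7328
β=67.5°: printed 8.2500 | uniform 8.2500, cycloidal 10.0007, simple-harmonic 9.3891
β=72°: printed 8.8000 | uniform 8.8000, cycloidal 10.4650, simple-harmonic 9.9496
only one law matches every sample → uniform

uniform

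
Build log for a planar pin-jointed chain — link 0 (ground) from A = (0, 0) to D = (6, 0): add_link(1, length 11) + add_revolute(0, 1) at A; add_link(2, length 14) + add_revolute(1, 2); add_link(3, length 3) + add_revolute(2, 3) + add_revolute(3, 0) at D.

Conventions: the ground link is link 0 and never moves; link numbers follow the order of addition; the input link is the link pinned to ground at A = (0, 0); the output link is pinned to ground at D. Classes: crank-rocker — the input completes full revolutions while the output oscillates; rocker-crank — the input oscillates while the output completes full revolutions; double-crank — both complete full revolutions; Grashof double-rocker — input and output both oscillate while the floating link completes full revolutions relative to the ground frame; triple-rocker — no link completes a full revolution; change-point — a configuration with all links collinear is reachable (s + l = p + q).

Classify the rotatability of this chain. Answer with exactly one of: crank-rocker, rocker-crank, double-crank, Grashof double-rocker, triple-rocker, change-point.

lengths: ground=6, input=11, coupler=14, output=3
sorted: s=3 (shortest), l=14 (longest), p+q=17
s + l = 17 vs p + q = 17
s + l = p + q → change-point (collinear configuration reachable)

change-point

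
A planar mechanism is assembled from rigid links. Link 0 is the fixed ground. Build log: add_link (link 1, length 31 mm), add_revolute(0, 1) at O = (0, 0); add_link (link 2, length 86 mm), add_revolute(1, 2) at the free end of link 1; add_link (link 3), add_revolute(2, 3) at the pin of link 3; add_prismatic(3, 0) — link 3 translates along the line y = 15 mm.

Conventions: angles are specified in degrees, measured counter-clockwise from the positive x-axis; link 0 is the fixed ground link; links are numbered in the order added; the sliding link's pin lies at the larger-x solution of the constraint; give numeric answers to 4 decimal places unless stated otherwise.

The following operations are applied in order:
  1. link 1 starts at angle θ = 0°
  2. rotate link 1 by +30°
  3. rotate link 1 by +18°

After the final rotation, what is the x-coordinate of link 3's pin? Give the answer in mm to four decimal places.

geometry: r = 31 mm, L = 86 mm, e = 15 mm; θ starts at 0°
rotate link 1 by +30°: θ ← 0° +30° = 30°
rotate link 1 by +18°: θ ← 30° +18° = 48°
crank pin P = (r cos θ, r sin θ) = (20.743049, 23.037490)
h = r sin θ − e = 23.037490 − 15 = 8.037490
x = r cos θ + √(L² − h²) = 20.743049 + 85.623588 = 106.366636

106.3666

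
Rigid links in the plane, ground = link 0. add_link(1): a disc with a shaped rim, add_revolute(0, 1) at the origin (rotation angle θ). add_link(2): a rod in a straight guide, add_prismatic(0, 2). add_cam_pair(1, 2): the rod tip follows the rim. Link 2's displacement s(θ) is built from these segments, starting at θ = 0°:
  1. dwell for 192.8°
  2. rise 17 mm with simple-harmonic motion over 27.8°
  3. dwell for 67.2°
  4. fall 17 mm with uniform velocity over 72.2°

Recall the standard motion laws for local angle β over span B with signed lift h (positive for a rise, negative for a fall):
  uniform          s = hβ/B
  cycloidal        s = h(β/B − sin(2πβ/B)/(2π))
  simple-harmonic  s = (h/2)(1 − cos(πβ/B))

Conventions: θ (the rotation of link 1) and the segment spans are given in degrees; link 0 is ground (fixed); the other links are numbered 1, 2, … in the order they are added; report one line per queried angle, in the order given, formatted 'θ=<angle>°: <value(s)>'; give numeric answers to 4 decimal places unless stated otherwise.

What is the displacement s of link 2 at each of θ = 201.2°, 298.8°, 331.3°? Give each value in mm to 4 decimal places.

segment 1 (0° to 192.8°, dwell): s unchanged at 0.0000
θ = 201.2° falls in segment 2 (192.8° to 220.6°, simple-harmonic, h = 17): β = 201.2 − 192.8 = 8.4°, B = 27.8°; Δs = 17/2·(1 − cos(π·0.3022)) = 3.5506; s = 0.0000 + 3.5506 = 3.5506
segment 2 (192.8° to 220.6°, simple-harmonic, h = 17) is passed completely: s = 0.0000 + (17) = 17.0000
segment 3 (220.6° to 287.8°, dwell): s unchanged at 17.0000
θ = 298.8° falls in segment 4 (287.8° to 360°, uniform, h = -17): β = 298.8 − 287.8 = 11°, B = 72.2°; Δs = -17·11/72.2 = -2.5900; s = 17.0000 − 2.5900 = 14.4100
θ = 331.3° falls in segment 4 (287.8° to 360°, uniform, h = -17): β = 331.3 − 287.8 = 43.5°, B = 72.2°; Δs = -17·43.5/72.2 = -10.2424; s = 17.0000 − 10.2424 = 6.7576

θ=201.2°: 3.5506
θ=298.8°: 14.4100
θ=331.3°: 6.7576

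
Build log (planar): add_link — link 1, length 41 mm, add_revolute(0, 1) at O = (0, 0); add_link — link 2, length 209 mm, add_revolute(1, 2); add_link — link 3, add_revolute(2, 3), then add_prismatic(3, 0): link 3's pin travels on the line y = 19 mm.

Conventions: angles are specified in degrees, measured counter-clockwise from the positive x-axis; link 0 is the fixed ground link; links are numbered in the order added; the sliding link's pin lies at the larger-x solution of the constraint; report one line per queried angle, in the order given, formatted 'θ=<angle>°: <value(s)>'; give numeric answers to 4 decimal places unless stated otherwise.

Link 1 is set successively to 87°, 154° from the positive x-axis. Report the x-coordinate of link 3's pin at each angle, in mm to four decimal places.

geometry: r = 41 mm, L = 209 mm, e = 19 mm
θ=87°: crank pin P = (r cos θ, r sin θ) = (2.145774, 40.943811)
θ=87°: h = r sin θ − e = 40.943811 − 19 = 21.943811
θ=87°: x = r cos θ + √(L² − h²) = 2.145774 + 207.844820 = 209.990594
θ=154°: crank pin P = (r cos θ, r sin θ) = (-36.850556, 17.973217)
θ=154°: h = r sin θ − e = 17.973217 − 19 = -1.026783
θ=154°: x = r cos θ + √(L² − h²) = -36.850556 + 208.997478 = 172.146922

θ=87°: 209.9906
θ=154°: 172.1469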